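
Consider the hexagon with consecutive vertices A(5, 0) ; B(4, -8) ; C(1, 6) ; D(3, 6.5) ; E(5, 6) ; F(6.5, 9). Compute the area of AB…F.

Σ = (-40) + (32) + (-11.5) + (-14.5) + (6) + (-45) = -73
Area = |Σ|/2 = 36.5.

36.5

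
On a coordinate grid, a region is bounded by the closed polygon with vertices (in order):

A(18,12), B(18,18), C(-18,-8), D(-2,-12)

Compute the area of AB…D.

Cross-terms: 108, 180, 200, 192  ⇒  Σ = 680
Area = |Σ|/2 = 340.

340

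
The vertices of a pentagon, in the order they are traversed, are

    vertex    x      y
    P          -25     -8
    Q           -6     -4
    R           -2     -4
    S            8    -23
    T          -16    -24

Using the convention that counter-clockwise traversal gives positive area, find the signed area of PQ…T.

Apply the surveyor's formula: 2A = Σ (x_i·y_{i+1} − x_{i+1}·y_i), indices taken mod 5.
Σ = (52) + (16) + (78) + (-560) + (-472) = -886
Signed area = Σ/2 = -443 (negative ⇒ clockwise traversal).

-443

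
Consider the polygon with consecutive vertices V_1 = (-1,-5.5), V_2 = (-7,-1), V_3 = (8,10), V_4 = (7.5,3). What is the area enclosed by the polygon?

Apply the surveyor's formula: 2A = Σ (x_i·y_{i+1} − x_{i+1}·y_i), indices taken mod 4.
V_1→V_2: (-1)(-1) − (-7)(-5.5) = -37.5
V_2→V_3: (-7)(10) − (8)(-1) = -62
V_3→V_4: (8)(3) − (7.5)(10) = -51
V_4→V_1: (7.5)(-5.5) − (-1)(3) = -38.25
Σ = -188.75
Area = |Σ|/2 = 94.375.

94.375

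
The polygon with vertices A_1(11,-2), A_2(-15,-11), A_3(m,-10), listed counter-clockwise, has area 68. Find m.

Write out the shoelace sum; only the two edges meeting at A_3 involve m:
2·Area = [((-15)·(-10) − m·(-11)) + (m·(-2) − 11·(-10))] + -151
       = 9·m + 109 = 136
⇒ m = 3.

3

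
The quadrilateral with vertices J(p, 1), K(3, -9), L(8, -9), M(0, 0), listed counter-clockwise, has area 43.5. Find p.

The doubled signed area Σ (x_i y_{i+1} − x_{i+1} y_i) is linear in p.
With p=0 it equals 42; the coefficient of p is -9 (from the two edges through J).
So -9·p + 42 = 2·43.5 = 87 ⇒ p = -5.

-5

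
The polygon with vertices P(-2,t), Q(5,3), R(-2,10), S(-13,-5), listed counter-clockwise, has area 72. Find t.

Write out the shoelace sum; only the two edges meeting at P involve t:
2·Area = [((-13)·t − (-2)·(-5)) + ((-2)·3 − 5·t)] + 196
       = -18·t + 180 = 144
⇒ t = 2.

2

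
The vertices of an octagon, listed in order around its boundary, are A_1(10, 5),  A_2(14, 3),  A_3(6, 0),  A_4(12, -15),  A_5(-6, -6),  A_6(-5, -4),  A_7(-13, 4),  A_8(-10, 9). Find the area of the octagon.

Apply the shoelace (surveyor's) formula: 2A = Σ (x_i·y_{i+1} − x_{i+1}·y_i), indices taken mod 8.
A_1→A_2: (10)(3) − (14)(5) = -40
A_2→A_3: (14)(0) − (6)(3) = -18
A_3→A_4: (6)(-15) − (12)(0) = -90
A_4→A_5: (12)(-6) − (-6)(-15) = -162
A_5→A_6: (-6)(-4) − (-5)(-6) = -6
A_6→A_7: (-5)(4) − (-13)(-4) = -72
A_7→A_8: (-13)(9) − (-10)(4) = -77
A_8→A_1: (-10)(5) − (10)(9) = -140
Σ = -605
Area = |Σ|/2 = 302.5.

302.5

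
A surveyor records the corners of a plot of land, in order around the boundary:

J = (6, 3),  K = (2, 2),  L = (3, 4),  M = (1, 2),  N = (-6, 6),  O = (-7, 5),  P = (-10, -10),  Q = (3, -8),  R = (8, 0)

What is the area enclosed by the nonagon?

Cross-terms: 6, 2, 2, 18, 12, 120, 110, 64, 24  ⇒  Σ = 358
Area = |Σ|/2 = 179.

179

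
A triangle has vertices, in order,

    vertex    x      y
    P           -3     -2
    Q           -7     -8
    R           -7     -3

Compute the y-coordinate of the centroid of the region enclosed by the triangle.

-13/3

Apply Gauss's area formula. First the cross-terms c_i = x_i·y_{i+1} − x_{i+1}·y_i:
  10, -35, 5  ⇒  2A = -20, A = -10.
Then Σ (y_i + y_{i+1})·c_i = 260, so ȳ = 260 / (6·(-10)) = -13/3.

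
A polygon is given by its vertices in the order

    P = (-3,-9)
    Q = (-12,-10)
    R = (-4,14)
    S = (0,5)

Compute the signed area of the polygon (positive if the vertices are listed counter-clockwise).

-145.5

Apply the shoelace (surveyor's) formula: 2A = Σ (x_i·y_{i+1} − x_{i+1}·y_i), indices taken mod 4.
Cross-terms: -78, -208, -20, 15  ⇒  Σ = -291
Signed area = Σ/2 = -145.5 (negative ⇒ clockwise traversal).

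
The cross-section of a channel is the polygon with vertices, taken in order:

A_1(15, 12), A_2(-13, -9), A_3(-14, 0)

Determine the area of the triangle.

A_1→A_2: (15)(-9) − (-13)(12) = 21
A_2→A_3: (-13)(0) − (-14)(-9) = -126
A_3→A_1: (-14)(12) − (15)(0) = -168
Σ = -273
Area = |Σ|/2 = 136.5.

136.5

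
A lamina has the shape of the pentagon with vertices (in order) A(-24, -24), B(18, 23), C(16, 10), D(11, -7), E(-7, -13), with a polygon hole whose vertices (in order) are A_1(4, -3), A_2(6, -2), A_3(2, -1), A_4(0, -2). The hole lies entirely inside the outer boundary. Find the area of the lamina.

Outer boundary:
Σ = (-120) + (-188) + (-222) + (-192) + (-144) = -866
Area = |Σ|/2 = 433.
Hole:
Cross-terms: 10, -2, -4, 8  ⇒  Σ = 12
Area = |Σ|/2 = 6.
Net area = 433 − 6 = 427.

427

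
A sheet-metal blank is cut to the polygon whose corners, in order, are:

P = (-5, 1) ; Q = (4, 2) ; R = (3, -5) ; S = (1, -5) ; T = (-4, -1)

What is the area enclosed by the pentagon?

Σ = (-14) + (-26) + (-10) + (-21) + (-9) = -80
Area = |Σ|/2 = 40.

40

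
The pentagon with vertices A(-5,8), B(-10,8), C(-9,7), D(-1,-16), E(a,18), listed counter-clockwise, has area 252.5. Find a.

Write out the shoelace sum; only the two edges meeting at E involve a:
2·Area = [((-1)·18 − a·(-16)) + (a·8 − (-5)·18)] + 193
       = 24·a + 265 = 505
⇒ a = 10.

10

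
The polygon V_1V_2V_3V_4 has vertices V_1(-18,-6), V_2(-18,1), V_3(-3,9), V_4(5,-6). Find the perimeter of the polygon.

64

|V_1V_2| = √((0)² + (7)²) = √49 = 7
|V_2V_3| = √((15)² + (8)²) = √289 = 17
|V_3V_4| = √((8)² + (-15)²) = √289 = 17
|V_4V_1| = √((-23)² + (0)²) = √529 = 23
Perimeter = 7 + 17 + 17 + 23 = 64.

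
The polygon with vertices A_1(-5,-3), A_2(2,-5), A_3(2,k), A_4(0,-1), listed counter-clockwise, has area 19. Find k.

2

The doubled signed area Σ (x_i y_{i+1} − x_{i+1} y_i) is linear in k.
With k=0 it equals 34; the coefficient of k is 2 (from the two edges through A_3).
So 2·k + 34 = 2·19 = 38 ⇒ k = 2.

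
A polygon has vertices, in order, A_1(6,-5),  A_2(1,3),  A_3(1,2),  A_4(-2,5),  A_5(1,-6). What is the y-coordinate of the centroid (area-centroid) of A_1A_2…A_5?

-112/69

Apply the surveyor's formula. First the cross-terms c_i = x_i·y_{i+1} − x_{i+1}·y_i:
  23, -1, 9, 7, 31  ⇒  2A = 69, A = 34.5.
Then Σ (y_i + y_{i+1})·c_i = -336, so ȳ = -336 / (6·34.5) = -112/69.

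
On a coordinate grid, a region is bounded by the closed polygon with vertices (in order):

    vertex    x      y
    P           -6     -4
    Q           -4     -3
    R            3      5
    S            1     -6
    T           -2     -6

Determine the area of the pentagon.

Apply the surveyor's formula: 2A = Σ (x_i·y_{i+1} − x_{i+1}·y_i), indices taken mod 5.
Cross-terms: 2, -11, -23, -18, -28  ⇒  Σ = -78
Area = |Σ|/2 = 39.

39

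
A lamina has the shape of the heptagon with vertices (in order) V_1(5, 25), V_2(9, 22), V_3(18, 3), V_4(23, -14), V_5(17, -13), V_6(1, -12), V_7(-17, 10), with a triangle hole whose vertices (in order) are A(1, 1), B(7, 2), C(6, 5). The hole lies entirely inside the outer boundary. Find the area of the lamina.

853.5

Outer boundary:
Σ = (-115) + (-369) + (-321) + (-61) + (-191) + (-194) + (-475) = -1726
Area = |Σ|/2 = 863.
Hole:
Apply the shoelace formula: 2A = Σ (x_i·y_{i+1} − x_{i+1}·y_i), indices taken mod 3.
Σ = (-5) + (23) + (1) = 19
Area = |Σ|/2 = 9.5.
Net area = 863 − 9.5 = 853.5.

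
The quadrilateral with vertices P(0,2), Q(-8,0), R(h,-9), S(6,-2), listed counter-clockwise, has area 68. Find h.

9

The doubled signed area Σ (x_i y_{i+1} − x_{i+1} y_i) is linear in h.
With h=0 it equals 154; the coefficient of h is -2 (from the two edges through R).
So -2·h + 154 = 2·68 = 136 ⇒ h = 9.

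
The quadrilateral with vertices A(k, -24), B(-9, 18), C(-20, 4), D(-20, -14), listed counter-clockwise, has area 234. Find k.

-15

Write out the shoelace sum; only the two edges meeting at A involve k:
2·Area = [((-20)·(-24) − k·(-14)) + (k·18 − (-9)·(-24))] + 684
       = 32·k + 948 = 468
⇒ k = -15.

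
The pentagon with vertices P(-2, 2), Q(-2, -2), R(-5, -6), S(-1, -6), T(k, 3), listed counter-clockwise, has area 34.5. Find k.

The doubled signed area Σ (x_i y_{i+1} − x_{i+1} y_i) is linear in k.
With k=0 it equals 37; the coefficient of k is 8 (from the two edges through T).
So 8·k + 37 = 2·34.5 = 69 ⇒ k = 4.

4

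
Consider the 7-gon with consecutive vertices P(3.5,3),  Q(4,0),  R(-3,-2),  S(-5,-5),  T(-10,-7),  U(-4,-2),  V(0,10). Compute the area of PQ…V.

Σ = (-12) + (-8) + (5) + (-15) + (-8) + (-40) + (-35) = -113
Area = |Σ|/2 = 56.5.

56.5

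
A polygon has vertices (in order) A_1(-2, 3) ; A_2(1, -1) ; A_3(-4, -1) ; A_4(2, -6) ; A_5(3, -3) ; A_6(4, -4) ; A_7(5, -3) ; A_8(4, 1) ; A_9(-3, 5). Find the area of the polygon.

Apply the surveyor's formula: 2A = Σ (x_i·y_{i+1} − x_{i+1}·y_i), indices taken mod 9.
Σ = (-1) + (-5) + (26) + (12) + (0) + (8) + (17) + (23) + (1) = 81
Area = |Σ|/2 = 40.5.

40.5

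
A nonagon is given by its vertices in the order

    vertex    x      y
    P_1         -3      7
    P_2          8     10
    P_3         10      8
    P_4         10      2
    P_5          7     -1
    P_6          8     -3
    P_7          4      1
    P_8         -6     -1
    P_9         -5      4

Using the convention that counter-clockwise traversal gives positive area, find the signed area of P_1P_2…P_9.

-124.5

Cross-terms: -86, -36, -60, -24, -13, 20, 2, -29, -23  ⇒  Σ = -249
Signed area = Σ/2 = -124.5 (negative ⇒ clockwise traversal).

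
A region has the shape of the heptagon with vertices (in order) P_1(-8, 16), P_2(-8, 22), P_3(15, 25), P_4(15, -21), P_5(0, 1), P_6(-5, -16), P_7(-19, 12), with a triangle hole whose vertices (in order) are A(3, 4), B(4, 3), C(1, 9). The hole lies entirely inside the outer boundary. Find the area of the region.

Outer boundary:
Apply the surveyor's formula: 2A = Σ (x_i·y_{i+1} − x_{i+1}·y_i), indices taken mod 7.
P_1→P_2: (-8)(22) − (-8)(16) = -48
P_2→P_3: (-8)(25) − (15)(22) = -530
P_3→P_4: (15)(-21) − (15)(25) = -690
P_4→P_5: (15)(1) − (0)(-21) = 15
P_5→P_6: (0)(-16) − (-5)(1) = 5
P_6→P_7: (-5)(12) − (-19)(-16) = -364
P_7→P_1: (-19)(16) − (-8)(12) = -208
Σ = -1820
Area = |Σ|/2 = 910.
Hole:
Σ = (-7) + (33) + (-23) = 3
Area = |Σ|/2 = 1.5.
Net area = 910 − 1.5 = 908.5.

908.5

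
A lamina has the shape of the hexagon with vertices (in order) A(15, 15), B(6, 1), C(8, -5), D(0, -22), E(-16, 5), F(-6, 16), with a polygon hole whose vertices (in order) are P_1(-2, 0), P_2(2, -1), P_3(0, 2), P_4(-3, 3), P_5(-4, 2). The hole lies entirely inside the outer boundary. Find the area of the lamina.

587.5

Outer boundary:
Apply the shoelace formula: 2A = Σ (x_i·y_{i+1} − x_{i+1}·y_i), indices taken mod 6.
Σ = (-75) + (-38) + (-176) + (-352) + (-226) + (-330) = -1197
Area = |Σ|/2 = 598.5.
Hole:
Apply the surveyor's formula: 2A = Σ (x_i·y_{i+1} − x_{i+1}·y_i), indices taken mod 5.
Σ = (2) + (4) + (6) + (6) + (4) = 22
Area = |Σ|/2 = 11.
Net area = 598.5 − 11 = 587.5.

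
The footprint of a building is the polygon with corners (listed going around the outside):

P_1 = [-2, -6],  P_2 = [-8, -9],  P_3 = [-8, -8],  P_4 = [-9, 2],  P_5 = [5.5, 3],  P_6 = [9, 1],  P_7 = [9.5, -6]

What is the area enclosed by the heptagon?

Apply Gauss's area formula: 2A = Σ (x_i·y_{i+1} − x_{i+1}·y_i), indices taken mod 7.
P_1→P_2: (-2)(-9) − (-8)(-6) = -30
P_2→P_3: (-8)(-8) − (-8)(-9) = -8
P_3→P_4: (-8)(2) − (-9)(-8) = -88
P_4→P_5: (-9)(3) − (5.5)(2) = -38
P_5→P_6: (5.5)(1) − (9)(3) = -21.5
P_6→P_7: (9)(-6) − (9.5)(1) = -63.5
P_7→P_1: (9.5)(-6) − (-2)(-6) = -69
Σ = -318
Area = |Σ|/2 = 159.

159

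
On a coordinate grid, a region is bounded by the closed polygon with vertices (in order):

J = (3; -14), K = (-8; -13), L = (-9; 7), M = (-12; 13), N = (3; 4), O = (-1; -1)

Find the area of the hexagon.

Apply the shoelace (surveyor's) formula: 2A = Σ (x_i·y_{i+1} − x_{i+1}·y_i), indices taken mod 6.
Cross-terms: -151, -173, -33, -87, 1, 17  ⇒  Σ = -426
Area = |Σ|/2 = 213.

213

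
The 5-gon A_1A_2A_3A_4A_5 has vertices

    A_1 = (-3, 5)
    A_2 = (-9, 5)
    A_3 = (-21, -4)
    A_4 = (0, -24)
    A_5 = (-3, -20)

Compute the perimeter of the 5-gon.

|A_1A_2| = √((-6)² + (0)²) = √36 = 6
|A_2A_3| = √((-12)² + (-9)²) = √225 = 15
|A_3A_4| = √((21)² + (-20)²) = √841 = 29
|A_4A_5| = √((-3)² + (4)²) = √25 = 5
|A_5A_1| = √((0)² + (25)²) = √625 = 25
Perimeter = 6 + 15 + 29 + 5 + 25 = 80.

80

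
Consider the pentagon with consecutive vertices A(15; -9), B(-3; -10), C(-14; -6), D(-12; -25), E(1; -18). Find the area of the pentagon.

Cross-terms: -177, -122, 278, 241, 261  ⇒  Σ = 481
Area = |Σ|/2 = 240.5.

240.5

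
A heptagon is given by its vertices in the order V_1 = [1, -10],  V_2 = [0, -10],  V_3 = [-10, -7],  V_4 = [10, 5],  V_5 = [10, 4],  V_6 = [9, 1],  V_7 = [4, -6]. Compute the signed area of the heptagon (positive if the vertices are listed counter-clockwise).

Cross-terms: -10, -100, 20, -10, -26, -58, -34  ⇒  Σ = -218
Signed area = Σ/2 = -109 (negative ⇒ clockwise traversal).

-109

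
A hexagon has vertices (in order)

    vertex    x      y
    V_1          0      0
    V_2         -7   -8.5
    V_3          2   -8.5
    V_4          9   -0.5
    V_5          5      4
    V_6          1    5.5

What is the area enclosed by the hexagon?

107

Σ = (0) + (76.5) + (75.5) + (38.5) + (23.5) + (0) = 214
Area = |Σ|/2 = 107.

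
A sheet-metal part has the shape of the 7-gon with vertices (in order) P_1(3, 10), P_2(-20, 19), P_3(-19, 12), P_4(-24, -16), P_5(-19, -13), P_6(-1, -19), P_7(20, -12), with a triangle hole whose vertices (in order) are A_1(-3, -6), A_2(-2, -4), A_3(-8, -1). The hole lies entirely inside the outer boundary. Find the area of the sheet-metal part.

Outer boundary:
Apply the shoelace formula: 2A = Σ (x_i·y_{i+1} − x_{i+1}·y_i), indices taken mod 7.
Σ = (257) + (121) + (592) + (8) + (348) + (392) + (236) = 1954
Area = |Σ|/2 = 977.
Hole:
Apply Gauss's area formula: 2A = Σ (x_i·y_{i+1} − x_{i+1}·y_i), indices taken mod 3.
A_1→A_2: (-3)(-4) − (-2)(-6) = 0
A_2→A_3: (-2)(-1) − (-8)(-4) = -30
A_3→A_1: (-8)(-6) − (-3)(-1) = 45
Σ = 15
Area = |Σ|/2 = 7.5.
Net area = 977 − 7.5 = 969.5.

969.5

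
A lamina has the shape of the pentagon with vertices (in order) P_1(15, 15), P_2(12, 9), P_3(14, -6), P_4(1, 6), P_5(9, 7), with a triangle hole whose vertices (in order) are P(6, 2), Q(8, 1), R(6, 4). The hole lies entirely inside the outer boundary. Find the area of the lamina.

83

Outer boundary:
P_1→P_2: (15)(9) − (12)(15) = -45
P_2→P_3: (12)(-6) − (14)(9) = -198
P_3→P_4: (14)(6) − (1)(-6) = 90
P_4→P_5: (1)(7) − (9)(6) = -47
P_5→P_1: (9)(15) − (15)(7) = 30
Σ = -170
Area = |Σ|/2 = 85.
Hole:
Apply the shoelace formula: 2A = Σ (x_i·y_{i+1} − x_{i+1}·y_i), indices taken mod 3.
P→Q: (6)(1) − (8)(2) = -10
Q→R: (8)(4) − (6)(1) = 26
R→P: (6)(2) − (6)(4) = -12
Σ = 4
Area = |Σ|/2 = 2.
Net area = 85 − 2 = 83.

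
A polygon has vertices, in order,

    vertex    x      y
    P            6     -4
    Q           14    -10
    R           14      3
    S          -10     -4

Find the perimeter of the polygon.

|PQ| = √((8)² + (-6)²) = √100 = 10
|QR| = √((0)² + (13)²) = √169 = 13
|RS| = √((-24)² + (-7)²) = √625 = 25
|SP| = √((16)² + (0)²) = √256 = 16
Perimeter = 10 + 13 + 25 + 16 = 64.

64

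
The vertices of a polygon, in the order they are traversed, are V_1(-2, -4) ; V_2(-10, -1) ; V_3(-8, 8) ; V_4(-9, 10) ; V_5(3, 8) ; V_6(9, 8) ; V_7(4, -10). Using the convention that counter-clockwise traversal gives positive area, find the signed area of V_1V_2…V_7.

-221

Apply the surveyor's formula: 2A = Σ (x_i·y_{i+1} − x_{i+1}·y_i), indices taken mod 7.
V_1→V_2: (-2)(-1) − (-10)(-4) = -38
V_2→V_3: (-10)(8) − (-8)(-1) = -88
V_3→V_4: (-8)(10) − (-9)(8) = -8
V_4→V_5: (-9)(8) − (3)(10) = -102
V_5→V_6: (3)(8) − (9)(8) = -48
V_6→V_7: (9)(-10) − (4)(8) = -122
V_7→V_1: (4)(-4) − (-2)(-10) = -36
Σ = -442
Signed area = Σ/2 = -221 (negative ⇒ clockwise traversal).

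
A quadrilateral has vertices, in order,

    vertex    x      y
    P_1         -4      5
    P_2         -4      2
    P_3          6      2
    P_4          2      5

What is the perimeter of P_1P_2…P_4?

|P_1P_2| = √((0)² + (-3)²) = √9 = 3
|P_2P_3| = √((10)² + (0)²) = √100 = 10
|P_3P_4| = √((-4)² + (3)²) = √25 = 5
|P_4P_1| = √((-6)² + (0)²) = √36 = 6
Perimeter = 3 + 10 + 5 + 6 = 24.

24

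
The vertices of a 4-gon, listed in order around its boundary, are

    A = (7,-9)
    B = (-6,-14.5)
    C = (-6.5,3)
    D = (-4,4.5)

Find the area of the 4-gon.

Apply the surveyor's formula: 2A = Σ (x_i·y_{i+1} − x_{i+1}·y_i), indices taken mod 4.
Cross-terms: -155.5, -112.25, -17.25, 4.5  ⇒  Σ = -280.5
Area = |Σ|/2 = 140.25.

140.25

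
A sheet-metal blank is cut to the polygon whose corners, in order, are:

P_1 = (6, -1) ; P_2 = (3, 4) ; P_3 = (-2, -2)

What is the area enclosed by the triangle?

21.5

P_1→P_2: (6)(4) − (3)(-1) = 27
P_2→P_3: (3)(-2) − (-2)(4) = 2
P_3→P_1: (-2)(-1) − (6)(-2) = 14
Σ = 43
Area = |Σ|/2 = 21.5.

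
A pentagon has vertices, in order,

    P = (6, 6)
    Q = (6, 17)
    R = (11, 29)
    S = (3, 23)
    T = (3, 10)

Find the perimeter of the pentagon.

52

|PQ| = √((0)² + (11)²) = √121 = 11
|QR| = √((5)² + (12)²) = √169 = 13
|RS| = √((-8)² + (-6)²) = √100 = 10
|ST| = √((0)² + (-13)²) = √169 = 13
|TP| = √((3)² + (-4)²) = √25 = 5
Perimeter = 11 + 13 + 10 + 13 + 5 = 52.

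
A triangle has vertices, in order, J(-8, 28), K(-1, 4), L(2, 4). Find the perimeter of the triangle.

54

|JK| = √((7)² + (-24)²) = √625 = 25
|KL| = √((3)² + (0)²) = √9 = 3
|LJ| = √((-10)² + (24)²) = √676 = 26
Perimeter = 25 + 3 + 26 = 54.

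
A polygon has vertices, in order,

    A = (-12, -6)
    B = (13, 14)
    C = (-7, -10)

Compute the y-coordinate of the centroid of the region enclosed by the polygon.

Apply Gauss's area formula. First the cross-terms c_i = x_i·y_{i+1} − x_{i+1}·y_i:
  -90, -32, -78  ⇒  2A = -200, A = -100.
Then Σ (y_i + y_{i+1})·c_i = 400, so ȳ = 400 / (6·(-100)) = -2/3.

-2/3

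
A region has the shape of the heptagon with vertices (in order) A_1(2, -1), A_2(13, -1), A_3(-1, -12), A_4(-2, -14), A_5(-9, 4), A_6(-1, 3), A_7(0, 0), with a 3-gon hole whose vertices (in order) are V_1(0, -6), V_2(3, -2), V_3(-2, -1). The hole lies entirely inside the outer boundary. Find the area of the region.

Outer boundary:
Apply Gauss's area formula: 2A = Σ (x_i·y_{i+1} − x_{i+1}·y_i), indices taken mod 7.
Cross-terms: 11, -157, -10, -134, -23, 0, 0  ⇒  Σ = -313
Area = |Σ|/2 = 156.5.
Hole:
Apply the shoelace formula: 2A = Σ (x_i·y_{i+1} − x_{i+1}·y_i), indices taken mod 3.
V_1→V_2: (0)(-2) − (3)(-6) = 18
V_2→V_3: (3)(-1) − (-2)(-2) = -7
V_3→V_1: (-2)(-6) − (0)(-1) = 12
Σ = 23
Area = |Σ|/2 = 11.5.
Net area = 156.5 − 11.5 = 145.

145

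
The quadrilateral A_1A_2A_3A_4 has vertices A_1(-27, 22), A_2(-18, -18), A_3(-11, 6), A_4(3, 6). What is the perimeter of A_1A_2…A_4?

|A_1A_2| = √((9)² + (-40)²) = √1681 = 41
|A_2A_3| = √((7)² + (24)²) = √625 = 25
|A_3A_4| = √((14)² + (0)²) = √196 = 14
|A_4A_1| = √((-30)² + (16)²) = √1156 = 34
Perimeter = 41 + 25 + 14 + 34 = 114.

114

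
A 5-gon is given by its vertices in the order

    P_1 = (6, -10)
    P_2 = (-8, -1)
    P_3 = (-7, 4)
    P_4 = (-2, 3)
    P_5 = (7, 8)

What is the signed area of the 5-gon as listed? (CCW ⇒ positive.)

Apply the shoelace formula: 2A = Σ (x_i·y_{i+1} − x_{i+1}·y_i), indices taken mod 5.
P_1→P_2: (6)(-1) − (-8)(-10) = -86
P_2→P_3: (-8)(4) − (-7)(-1) = -39
P_3→P_4: (-7)(3) − (-2)(4) = -13
P_4→P_5: (-2)(8) − (7)(3) = -37
P_5→P_1: (7)(-10) − (6)(8) = -118
Σ = -293
Signed area = Σ/2 = -146.5 (negative ⇒ clockwise traversal).

-146.5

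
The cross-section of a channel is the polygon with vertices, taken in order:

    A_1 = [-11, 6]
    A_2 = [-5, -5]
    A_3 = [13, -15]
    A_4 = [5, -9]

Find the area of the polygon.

Apply the surveyor's formula: 2A = Σ (x_i·y_{i+1} − x_{i+1}·y_i), indices taken mod 4.
Σ = (85) + (140) + (-42) + (-69) = 114
Area = |Σ|/2 = 57.

57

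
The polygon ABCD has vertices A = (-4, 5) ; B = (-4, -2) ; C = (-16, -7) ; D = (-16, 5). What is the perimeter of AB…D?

|AB| = √((0)² + (-7)²) = √49 = 7
|BC| = √((-12)² + (-5)²) = √169 = 13
|CD| = √((0)² + (12)²) = √144 = 12
|DA| = √((12)² + (0)²) = √144 = 12
Perimeter = 7 + 13 + 12 + 12 = 44.

44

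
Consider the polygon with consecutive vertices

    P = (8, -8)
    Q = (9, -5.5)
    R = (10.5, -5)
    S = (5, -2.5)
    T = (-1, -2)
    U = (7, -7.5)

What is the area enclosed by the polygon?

Σ = (28) + (12.75) + (-1.25) + (-12.5) + (21.5) + (4) = 52.5
Area = |Σ|/2 = 26.25.

26.25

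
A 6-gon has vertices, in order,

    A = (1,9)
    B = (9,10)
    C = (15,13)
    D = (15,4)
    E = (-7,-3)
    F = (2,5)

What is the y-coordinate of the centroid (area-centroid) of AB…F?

Apply the surveyor's formula. First the cross-terms c_i = x_i·y_{i+1} − x_{i+1}·y_i:
  -71, -33, -135, -17, -29, 13  ⇒  2A = -272, A = -136.
Then Σ (y_i + y_{i+1})·c_i = -4296, so ȳ = -4296 / (6·(-136)) = 179/34.

179/34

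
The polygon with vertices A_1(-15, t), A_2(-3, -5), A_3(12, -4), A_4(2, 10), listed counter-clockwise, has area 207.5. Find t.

The doubled signed area Σ (x_i y_{i+1} − x_{i+1} y_i) is linear in t.
With t=0 it equals 425; the coefficient of t is 5 (from the two edges through A_1).
So 5·t + 425 = 2·207.5 = 415 ⇒ t = -2.

-2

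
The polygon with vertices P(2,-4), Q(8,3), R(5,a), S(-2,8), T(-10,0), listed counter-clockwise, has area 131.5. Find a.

The doubled signed area Σ (x_i y_{i+1} − x_{i+1} y_i) is linear in a.
With a=0 it equals 183; the coefficient of a is 10 (from the two edges through R).
So 10·a + 183 = 2·131.5 = 263 ⇒ a = 8.

8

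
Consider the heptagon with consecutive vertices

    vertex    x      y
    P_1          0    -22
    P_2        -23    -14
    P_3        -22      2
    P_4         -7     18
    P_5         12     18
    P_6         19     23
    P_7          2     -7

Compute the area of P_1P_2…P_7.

Apply the shoelace formula: 2A = Σ (x_i·y_{i+1} − x_{i+1}·y_i), indices taken mod 7.
P_1→P_2: (0)(-14) − (-23)(-22) = -506
P_2→P_3: (-23)(2) − (-22)(-14) = -354
P_3→P_4: (-22)(18) − (-7)(2) = -382
P_4→P_5: (-7)(18) − (12)(18) = -342
P_5→P_6: (12)(23) − (19)(18) = -66
P_6→P_7: (19)(-7) − (2)(23) = -179
P_7→P_1: (2)(-22) − (0)(-7) = -44
Σ = -1873
Area = |Σ|/2 = 936.5.

936.5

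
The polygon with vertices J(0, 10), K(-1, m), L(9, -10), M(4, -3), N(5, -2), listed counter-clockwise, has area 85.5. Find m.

-9

Write out the shoelace sum; only the two edges meeting at K involve m:
2·Area = [(0·m − (-1)·10) + ((-1)·(-10) − 9·m)] + 70
       = -9·m + 90 = 171
⇒ m = -9.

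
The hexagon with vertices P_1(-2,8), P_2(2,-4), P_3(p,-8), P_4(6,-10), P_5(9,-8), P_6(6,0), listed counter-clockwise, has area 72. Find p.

Write out the shoelace sum; only the two edges meeting at P_3 involve p:
2·Area = [(2·(-8) − p·(-4)) + (p·(-10) − 6·(-8))] + 130
       = -6·p + 162 = 144
⇒ p = 3.

3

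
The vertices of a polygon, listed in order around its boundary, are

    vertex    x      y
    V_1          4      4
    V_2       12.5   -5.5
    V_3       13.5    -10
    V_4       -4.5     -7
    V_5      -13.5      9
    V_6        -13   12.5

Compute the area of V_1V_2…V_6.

275.5

V_1→V_2: (4)(-5.5) − (12.5)(4) = -72
V_2→V_3: (12.5)(-10) − (13.5)(-5.5) = -50.75
V_3→V_4: (13.5)(-7) − (-4.5)(-10) = -139.5
V_4→V_5: (-4.5)(9) − (-13.5)(-7) = -135
V_5→V_6: (-13.5)(12.5) − (-13)(9) = -51.75
V_6→V_1: (-13)(4) − (4)(12.5) = -102
Σ = -551
Area = |Σ|/2 = 275.5.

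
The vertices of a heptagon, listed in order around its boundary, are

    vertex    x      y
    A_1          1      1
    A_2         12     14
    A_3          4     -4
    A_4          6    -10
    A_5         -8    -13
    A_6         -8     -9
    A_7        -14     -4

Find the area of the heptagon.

Σ = (2) + (-104) + (-16) + (-158) + (-32) + (-94) + (-10) = -412
Area = |Σ|/2 = 206.

206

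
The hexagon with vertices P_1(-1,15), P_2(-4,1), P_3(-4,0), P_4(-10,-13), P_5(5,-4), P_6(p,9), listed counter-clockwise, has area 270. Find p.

14

Write out the shoelace sum; only the two edges meeting at P_6 involve p:
2·Area = [(5·9 − p·(-4)) + (p·15 − (-1)·9)] + 220
       = 19·p + 274 = 540
⇒ p = 14.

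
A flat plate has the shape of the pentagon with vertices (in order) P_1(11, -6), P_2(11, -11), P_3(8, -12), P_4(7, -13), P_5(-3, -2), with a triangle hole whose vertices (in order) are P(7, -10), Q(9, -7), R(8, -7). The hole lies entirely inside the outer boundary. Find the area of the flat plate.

64.5

Outer boundary:
Apply Gauss's area formula: 2A = Σ (x_i·y_{i+1} − x_{i+1}·y_i), indices taken mod 5.
Cross-terms: -55, -44, -20, -53, 40  ⇒  Σ = -132
Area = |Σ|/2 = 66.
Hole:
P→Q: (7)(-7) − (9)(-10) = 41
Q→R: (9)(-7) − (8)(-7) = -7
R→P: (8)(-10) − (7)(-7) = -31
Σ = 3
Area = |Σ|/2 = 1.5.
Net area = 66 − 1.5 = 64.5.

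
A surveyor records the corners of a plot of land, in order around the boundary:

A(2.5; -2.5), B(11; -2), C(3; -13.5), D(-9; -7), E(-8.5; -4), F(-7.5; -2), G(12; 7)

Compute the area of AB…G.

Apply the shoelace formula: 2A = Σ (x_i·y_{i+1} − x_{i+1}·y_i), indices taken mod 7.
Cross-terms: 22.5, -142.5, -142.5, -23.5, -13, -28.5, -47.5  ⇒  Σ = -375
Area = |Σ|/2 = 187.5.

187.5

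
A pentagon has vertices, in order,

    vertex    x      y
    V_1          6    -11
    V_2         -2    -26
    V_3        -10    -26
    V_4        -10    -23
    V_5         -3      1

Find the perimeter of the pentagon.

|V_1V_2| = √((-8)² + (-15)²) = √289 = 17
|V_2V_3| = √((-8)² + (0)²) = √64 = 8
|V_3V_4| = √((0)² + (3)²) = √9 = 3
|V_4V_5| = √((7)² + (24)²) = √625 = 25
|V_5V_1| = √((9)² + (-12)²) = √225 = 15
Perimeter = 17 + 8 + 3 + 25 + 15 = 68.

68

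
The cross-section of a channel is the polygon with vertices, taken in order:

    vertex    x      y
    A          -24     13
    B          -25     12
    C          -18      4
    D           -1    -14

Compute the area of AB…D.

Apply the surveyor's formula: 2A = Σ (x_i·y_{i+1} − x_{i+1}·y_i), indices taken mod 4.
Σ = (37) + (116) + (256) + (-349) = 60
Area = |Σ|/2 = 30.

30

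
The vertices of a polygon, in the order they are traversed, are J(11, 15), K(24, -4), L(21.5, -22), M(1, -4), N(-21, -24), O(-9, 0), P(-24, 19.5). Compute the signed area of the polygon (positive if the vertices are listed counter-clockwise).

-992

Σ = (-404) + (-442) + (-64) + (-108) + (-216) + (-175.5) + (-574.5) = -1984
Signed area = Σ/2 = -992 (negative ⇒ clockwise traversal).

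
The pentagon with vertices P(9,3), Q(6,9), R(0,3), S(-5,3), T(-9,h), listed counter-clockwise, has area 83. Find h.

The doubled signed area Σ (x_i y_{i+1} − x_{i+1} y_i) is linear in h.
With h=0 it equals 96; the coefficient of h is -14 (from the two edges through T).
So -14·h + 96 = 2·83 = 166 ⇒ h = -5.

-5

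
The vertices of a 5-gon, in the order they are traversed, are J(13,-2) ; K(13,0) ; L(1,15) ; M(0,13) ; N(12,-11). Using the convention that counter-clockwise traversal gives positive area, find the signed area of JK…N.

98.5

Σ = (26) + (195) + (13) + (-156) + (119) = 197
Signed area = Σ/2 = 98.5 (positive ⇒ counter-clockwise traversal).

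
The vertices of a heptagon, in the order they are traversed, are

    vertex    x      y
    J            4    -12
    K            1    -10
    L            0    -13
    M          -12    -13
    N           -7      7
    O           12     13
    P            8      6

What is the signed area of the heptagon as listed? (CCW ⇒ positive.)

Apply the surveyor's formula: 2A = Σ (x_i·y_{i+1} − x_{i+1}·y_i), indices taken mod 7.
Cross-terms: -28, -13, -156, -175, -175, -32, -120  ⇒  Σ = -699
Signed area = Σ/2 = -349.5 (negative ⇒ clockwise traversal).

-349.5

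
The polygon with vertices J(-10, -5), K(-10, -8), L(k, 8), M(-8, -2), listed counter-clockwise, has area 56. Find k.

The doubled signed area Σ (x_i y_{i+1} − x_{i+1} y_i) is linear in k.
With k=0 it equals 34; the coefficient of k is 6 (from the two edges through L).
So 6·k + 34 = 2·56 = 112 ⇒ k = 13.

13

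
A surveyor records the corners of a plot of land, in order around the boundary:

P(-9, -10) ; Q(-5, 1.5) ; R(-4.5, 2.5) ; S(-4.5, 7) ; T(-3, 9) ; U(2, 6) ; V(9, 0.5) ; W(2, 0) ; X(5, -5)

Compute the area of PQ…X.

Apply Gauss's area formula: 2A = Σ (x_i·y_{i+1} − x_{i+1}·y_i), indices taken mod 9.
Cross-terms: -63.5, -5.75, -20.25, -19.5, -36, -53, -1, -10, -95  ⇒  Σ = -304
Area = |Σ|/2 = 152.

152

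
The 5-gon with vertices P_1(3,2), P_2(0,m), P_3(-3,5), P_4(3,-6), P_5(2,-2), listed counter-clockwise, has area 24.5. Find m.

5

Write out the shoelace sum; only the two edges meeting at P_2 involve m:
2·Area = [(3·m − 0·2) + (0·5 − (-3)·m)] + 19
       = 6·m + 19 = 49
⇒ m = 5.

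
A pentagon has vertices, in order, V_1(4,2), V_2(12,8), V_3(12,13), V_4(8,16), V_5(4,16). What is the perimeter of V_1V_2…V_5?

38

|V_1V_2| = √((8)² + (6)²) = √100 = 10
|V_2V_3| = √((0)² + (5)²) = √25 = 5
|V_3V_4| = √((-4)² + (3)²) = √25 = 5
|V_4V_5| = √((-4)² + (0)²) = √16 = 4
|V_5V_1| = √((0)² + (-14)²) = √196 = 14
Perimeter = 10 + 5 + 5 + 4 + 14 = 38.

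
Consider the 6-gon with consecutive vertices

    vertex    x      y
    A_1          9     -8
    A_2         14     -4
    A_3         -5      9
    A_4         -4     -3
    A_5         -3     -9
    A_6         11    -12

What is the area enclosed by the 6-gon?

207.5

Apply Gauss's area formula: 2A = Σ (x_i·y_{i+1} − x_{i+1}·y_i), indices taken mod 6.
Cross-terms: 76, 106, 51, 27, 135, 20  ⇒  Σ = 415
Area = |Σ|/2 = 207.5.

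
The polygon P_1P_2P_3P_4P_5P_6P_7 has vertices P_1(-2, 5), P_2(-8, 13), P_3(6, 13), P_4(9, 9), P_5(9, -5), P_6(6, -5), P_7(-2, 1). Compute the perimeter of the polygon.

|P_1P_2| = √((-6)² + (8)²) = √100 = 10
|P_2P_3| = √((14)² + (0)²) = √196 = 14
|P_3P_4| = √((3)² + (-4)²) = √25 = 5
|P_4P_5| = √((0)² + (-14)²) = √196 = 14
|P_5P_6| = √((-3)² + (0)²) = √9 = 3
|P_6P_7| = √((-8)² + (6)²) = √100 = 10
|P_7P_1| = √((0)² + (4)²) = √16 = 4
Perimeter = 10 + 14 + 5 + 14 + 3 + 10 + 4 = 60.

60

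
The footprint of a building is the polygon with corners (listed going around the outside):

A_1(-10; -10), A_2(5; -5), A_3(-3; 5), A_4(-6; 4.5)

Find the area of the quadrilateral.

115.75

Apply the shoelace formula: 2A = Σ (x_i·y_{i+1} − x_{i+1}·y_i), indices taken mod 4.
Cross-terms: 100, 10, 16.5, 105  ⇒  Σ = 231.5
Area = |Σ|/2 = 115.75.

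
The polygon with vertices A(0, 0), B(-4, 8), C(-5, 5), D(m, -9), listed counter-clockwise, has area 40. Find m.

-3

Write out the shoelace sum; only the two edges meeting at D involve m:
2·Area = [((-5)·(-9) − m·5) + (m·0 − 0·(-9))] + 20
       = -5·m + 65 = 80
⇒ m = -3.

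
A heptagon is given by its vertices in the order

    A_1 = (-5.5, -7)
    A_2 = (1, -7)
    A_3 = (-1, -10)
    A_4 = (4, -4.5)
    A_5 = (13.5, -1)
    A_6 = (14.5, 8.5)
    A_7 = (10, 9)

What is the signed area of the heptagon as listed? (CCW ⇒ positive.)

142

Apply Gauss's area formula: 2A = Σ (x_i·y_{i+1} − x_{i+1}·y_i), indices taken mod 7.
Σ = (45.5) + (-17) + (44.5) + (56.75) + (129.25) + (45.5) + (-20.5) = 284
Signed area = Σ/2 = 142 (positive ⇒ counter-clockwise traversal).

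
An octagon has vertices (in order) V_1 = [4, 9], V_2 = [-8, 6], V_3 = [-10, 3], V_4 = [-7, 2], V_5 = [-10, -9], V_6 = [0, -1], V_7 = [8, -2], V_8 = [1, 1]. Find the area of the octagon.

Apply the shoelace formula: 2A = Σ (x_i·y_{i+1} − x_{i+1}·y_i), indices taken mod 8.
V_1→V_2: (4)(6) − (-8)(9) = 96
V_2→V_3: (-8)(3) − (-10)(6) = 36
V_3→V_4: (-10)(2) − (-7)(3) = 1
V_4→V_5: (-7)(-9) − (-10)(2) = 83
V_5→V_6: (-10)(-1) − (0)(-9) = 10
V_6→V_7: (0)(-2) − (8)(-1) = 8
V_7→V_8: (8)(1) − (1)(-2) = 10
V_8→V_1: (1)(9) − (4)(1) = 5
Σ = 249
Area = |Σ|/2 = 124.5.

124.5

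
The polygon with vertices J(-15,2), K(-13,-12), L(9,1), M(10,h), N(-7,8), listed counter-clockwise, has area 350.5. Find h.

14

The doubled signed area Σ (x_i y_{i+1} − x_{i+1} y_i) is linear in h.
With h=0 it equals 477; the coefficient of h is 16 (from the two edges through M).
So 16·h + 477 = 2·350.5 = 701 ⇒ h = 14.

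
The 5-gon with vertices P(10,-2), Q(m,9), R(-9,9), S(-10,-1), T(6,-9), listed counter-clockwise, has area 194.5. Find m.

-5

The doubled signed area Σ (x_i y_{i+1} − x_{i+1} y_i) is linear in m.
With m=0 it equals 444; the coefficient of m is 11 (from the two edges through Q).
So 11·m + 444 = 2·194.5 = 389 ⇒ m = -5.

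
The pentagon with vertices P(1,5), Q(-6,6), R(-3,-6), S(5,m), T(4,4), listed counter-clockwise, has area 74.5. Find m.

Write out the shoelace sum; only the two edges meeting at S involve m:
2·Area = [((-3)·m − 5·(-6)) + (5·4 − 4·m)] + 106
       = -7·m + 156 = 149
⇒ m = 1.

1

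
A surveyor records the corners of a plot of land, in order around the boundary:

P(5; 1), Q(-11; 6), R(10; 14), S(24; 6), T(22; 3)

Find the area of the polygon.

Apply Gauss's area formula: 2A = Σ (x_i·y_{i+1} − x_{i+1}·y_i), indices taken mod 5.
Σ = (41) + (-214) + (-276) + (-60) + (7) = -502
Area = |Σ|/2 = 251.

251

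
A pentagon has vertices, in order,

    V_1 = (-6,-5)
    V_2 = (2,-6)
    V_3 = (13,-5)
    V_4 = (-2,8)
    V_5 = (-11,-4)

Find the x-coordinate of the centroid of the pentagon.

19/201

Apply the shoelace formula. First the cross-terms c_i = x_i·y_{i+1} − x_{i+1}·y_i:
  46, 68, 94, 96, 31  ⇒  2A = 335, A = 167.5.
Then Σ (x_i + x_{i+1})·c_i = 95, so x̄ = 95 / (6·167.5) = 19/201.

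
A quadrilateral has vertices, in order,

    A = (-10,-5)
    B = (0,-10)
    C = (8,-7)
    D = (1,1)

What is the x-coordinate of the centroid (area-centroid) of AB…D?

Apply Gauss's area formula. First the cross-terms c_i = x_i·y_{i+1} − x_{i+1}·y_i:
  100, 80, 15, 5  ⇒  2A = 200, A = 100.
Then Σ (x_i + x_{i+1})·c_i = -270, so x̄ = -270 / (6·100) = -0.45.

-0.45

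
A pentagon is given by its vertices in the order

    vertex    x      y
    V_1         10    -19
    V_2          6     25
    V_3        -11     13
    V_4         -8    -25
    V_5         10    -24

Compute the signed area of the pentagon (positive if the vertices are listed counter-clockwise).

794

V_1→V_2: (10)(25) − (6)(-19) = 364
V_2→V_3: (6)(13) − (-11)(25) = 353
V_3→V_4: (-11)(-25) − (-8)(13) = 379
V_4→V_5: (-8)(-24) − (10)(-25) = 442
V_5→V_1: (10)(-19) − (10)(-24) = 50
Σ = 1588
Signed area = Σ/2 = 794 (positive ⇒ counter-clockwise traversal).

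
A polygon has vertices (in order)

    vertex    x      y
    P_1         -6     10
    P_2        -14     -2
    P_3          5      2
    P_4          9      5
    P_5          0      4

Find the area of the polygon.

100.5

Σ = (152) + (-18) + (7) + (36) + (24) = 201
Area = |Σ|/2 = 100.5.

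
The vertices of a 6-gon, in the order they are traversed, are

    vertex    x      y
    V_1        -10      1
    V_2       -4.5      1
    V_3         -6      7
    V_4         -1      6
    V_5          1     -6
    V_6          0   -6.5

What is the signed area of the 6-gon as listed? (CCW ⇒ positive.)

-65.75

Apply the shoelace (surveyor's) formula: 2A = Σ (x_i·y_{i+1} − x_{i+1}·y_i), indices taken mod 6.
Σ = (-5.5) + (-25.5) + (-29) + (0) + (-6.5) + (-65) = -131.5
Signed area = Σ/2 = -65.75 (negative ⇒ clockwise traversal).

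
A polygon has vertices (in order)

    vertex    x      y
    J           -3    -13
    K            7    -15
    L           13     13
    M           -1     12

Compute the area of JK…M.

320

Σ = (136) + (286) + (169) + (49) = 640
Area = |Σ|/2 = 320.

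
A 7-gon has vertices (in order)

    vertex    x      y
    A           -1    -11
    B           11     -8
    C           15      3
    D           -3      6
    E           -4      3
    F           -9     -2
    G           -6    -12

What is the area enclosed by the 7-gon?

Cross-terms: 129, 153, 99, 15, 35, 96, 54  ⇒  Σ = 581
Area = |Σ|/2 = 290.5.

290.5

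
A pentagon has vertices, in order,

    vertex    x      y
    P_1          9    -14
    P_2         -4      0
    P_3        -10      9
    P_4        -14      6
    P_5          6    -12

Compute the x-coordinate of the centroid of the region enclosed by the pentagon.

-1028/195

Apply the shoelace (surveyor's) formula. First the cross-terms c_i = x_i·y_{i+1} − x_{i+1}·y_i:
  -56, -36, 66, 132, 24  ⇒  2A = 130, A = 65.
Then Σ (x_i + x_{i+1})·c_i = -2056, so x̄ = -2056 / (6·65) = -1028/195.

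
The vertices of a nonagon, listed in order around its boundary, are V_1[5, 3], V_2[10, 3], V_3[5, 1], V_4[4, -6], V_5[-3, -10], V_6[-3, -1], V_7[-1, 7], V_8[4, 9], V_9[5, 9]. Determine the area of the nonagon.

118.5

Apply the shoelace formula: 2A = Σ (x_i·y_{i+1} − x_{i+1}·y_i), indices taken mod 9.
V_1→V_2: (5)(3) − (10)(3) = -15
V_2→V_3: (10)(1) − (5)(3) = -5
V_3→V_4: (5)(-6) − (4)(1) = -34
V_4→V_5: (4)(-10) − (-3)(-6) = -58
V_5→V_6: (-3)(-1) − (-3)(-10) = -27
V_6→V_7: (-3)(7) − (-1)(-1) = -22
V_7→V_8: (-1)(9) − (4)(7) = -37
V_8→V_9: (4)(9) − (5)(9) = -9
V_9→V_1: (5)(3) − (5)(9) = -30
Σ = -237
Area = |Σ|/2 = 118.5.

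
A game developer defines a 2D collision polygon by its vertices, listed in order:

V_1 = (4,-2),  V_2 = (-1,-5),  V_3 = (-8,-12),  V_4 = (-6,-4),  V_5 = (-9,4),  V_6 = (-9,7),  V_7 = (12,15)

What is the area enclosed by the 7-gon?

Cross-terms: -22, -28, -40, -60, -27, -219, -84  ⇒  Σ = -480
Area = |Σ|/2 = 240.

240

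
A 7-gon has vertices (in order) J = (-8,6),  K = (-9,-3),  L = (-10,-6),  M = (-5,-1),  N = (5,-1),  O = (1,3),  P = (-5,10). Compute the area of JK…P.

91.5

Cross-terms: 78, 24, -20, 10, 16, 25, 50  ⇒  Σ = 183
Area = |Σ|/2 = 91.5.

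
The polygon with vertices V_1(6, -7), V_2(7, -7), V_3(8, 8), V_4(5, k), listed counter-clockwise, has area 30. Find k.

The doubled signed area Σ (x_i y_{i+1} − x_{i+1} y_i) is linear in k.
With k=0 it equals 44; the coefficient of k is 2 (from the two edges through V_4).
So 2·k + 44 = 2·30 = 60 ⇒ k = 8.

8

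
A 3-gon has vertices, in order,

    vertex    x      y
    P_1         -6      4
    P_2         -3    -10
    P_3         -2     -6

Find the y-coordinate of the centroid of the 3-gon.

-4

Apply the shoelace formula. First the cross-terms c_i = x_i·y_{i+1} − x_{i+1}·y_i:
  72, -2, -44  ⇒  2A = 26, A = 13.
Then Σ (y_i + y_{i+1})·c_i = -312, so ȳ = -312 / (6·13) = -4.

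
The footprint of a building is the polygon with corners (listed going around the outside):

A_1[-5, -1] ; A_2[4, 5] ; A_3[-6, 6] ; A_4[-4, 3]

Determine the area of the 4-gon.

Σ = (-21) + (54) + (6) + (19) = 58
Area = |Σ|/2 = 29.

29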